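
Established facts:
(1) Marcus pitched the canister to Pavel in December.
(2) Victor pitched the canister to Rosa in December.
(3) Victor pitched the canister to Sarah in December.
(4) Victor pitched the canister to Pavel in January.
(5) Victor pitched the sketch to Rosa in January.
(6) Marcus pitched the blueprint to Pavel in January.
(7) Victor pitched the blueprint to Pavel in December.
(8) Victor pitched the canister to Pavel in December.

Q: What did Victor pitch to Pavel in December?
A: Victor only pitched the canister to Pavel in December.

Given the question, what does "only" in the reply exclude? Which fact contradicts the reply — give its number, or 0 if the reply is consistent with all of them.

The question "What did ...?" targets the thing, so in the reply the focus falls on "the canister".
So "only" ranges over things; the rest (Victor as agent and Pavel as recipient and in December as setting) is presupposed.
Fact (7) keeps Victor as agent and Pavel as recipient and in December as setting but has thing = the blueprint; that refutes the reply.
(Fact (4) would refute a reading with focus on the setting — but that is not what the question asks.)

7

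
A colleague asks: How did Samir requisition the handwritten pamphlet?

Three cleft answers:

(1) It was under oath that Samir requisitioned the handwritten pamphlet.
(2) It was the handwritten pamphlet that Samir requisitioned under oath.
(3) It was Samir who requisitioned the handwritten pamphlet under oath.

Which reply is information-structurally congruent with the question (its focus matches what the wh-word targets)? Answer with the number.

1

The question word "how" targets the manner.
Option (1) clefts "under oath" — that matches what the question asks about.
Option (2) clefts "the handwritten pamphlet" — the direct object, not what was asked.
Option (3) clefts "Samir" — the subject (agent), not what was asked.
So the congruent reply is (1).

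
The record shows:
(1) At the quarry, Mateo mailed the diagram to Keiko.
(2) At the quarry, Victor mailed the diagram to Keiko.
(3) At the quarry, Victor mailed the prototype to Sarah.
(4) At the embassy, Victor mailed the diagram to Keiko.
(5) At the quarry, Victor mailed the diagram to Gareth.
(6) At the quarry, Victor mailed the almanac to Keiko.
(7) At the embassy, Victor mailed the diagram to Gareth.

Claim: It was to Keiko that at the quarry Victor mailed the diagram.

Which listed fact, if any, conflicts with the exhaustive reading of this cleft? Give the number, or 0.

5

Focus of the cleft: "Keiko" (the recipient). Presupposed background: Victor as agent and the diagram as thing and at the quarry as setting.
Exhaustivity: Keiko is the only recipient satisfying that background.
Fact (5) shares the background but with recipient = Gareth; exhaustivity is violated.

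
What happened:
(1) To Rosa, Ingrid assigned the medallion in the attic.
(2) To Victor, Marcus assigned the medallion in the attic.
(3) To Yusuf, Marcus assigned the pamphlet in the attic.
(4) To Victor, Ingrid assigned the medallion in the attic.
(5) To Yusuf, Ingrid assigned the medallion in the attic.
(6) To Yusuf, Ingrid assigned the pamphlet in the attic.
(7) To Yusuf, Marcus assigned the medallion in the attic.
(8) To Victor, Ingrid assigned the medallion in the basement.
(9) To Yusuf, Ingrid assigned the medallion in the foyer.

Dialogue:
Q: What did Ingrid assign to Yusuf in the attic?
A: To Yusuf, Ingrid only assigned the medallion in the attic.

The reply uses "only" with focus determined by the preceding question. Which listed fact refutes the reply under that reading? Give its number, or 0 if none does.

6

Answering "What did ...?" puts focus on the thing — here, "the medallion".
So "only" ranges over things; the rest (same agent, recipient, setting (Ingrid / Yusuf / in the attic)) is presupposed.
Fact (6) keeps same agent, recipient, setting (Ingrid / Yusuf / in the attic) but has thing = the pamphlet; that refutes the reply.
(Fact (1) would refute a reading with focus on the recipient — but that is not what the question asks.)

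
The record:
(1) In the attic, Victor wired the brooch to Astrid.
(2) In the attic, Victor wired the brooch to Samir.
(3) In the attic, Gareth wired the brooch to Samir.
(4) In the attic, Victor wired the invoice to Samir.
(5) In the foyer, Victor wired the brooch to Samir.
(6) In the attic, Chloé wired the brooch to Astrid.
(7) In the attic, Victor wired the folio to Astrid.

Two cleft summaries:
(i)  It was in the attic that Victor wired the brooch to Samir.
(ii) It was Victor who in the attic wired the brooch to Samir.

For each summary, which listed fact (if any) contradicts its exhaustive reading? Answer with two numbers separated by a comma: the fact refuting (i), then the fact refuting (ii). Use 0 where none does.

5, 3

(i): focus "in the attic". Looking for same agent, thing, recipient (Victor / the brooch / Samir) with some other setting — fact (5) has in the foyer there. Refuted.
(ii): focus "Victor". Looking for same thing, recipient, setting (the brooch / Samir / in the attic) with some other agent — fact (3) has Gareth there. Refuted.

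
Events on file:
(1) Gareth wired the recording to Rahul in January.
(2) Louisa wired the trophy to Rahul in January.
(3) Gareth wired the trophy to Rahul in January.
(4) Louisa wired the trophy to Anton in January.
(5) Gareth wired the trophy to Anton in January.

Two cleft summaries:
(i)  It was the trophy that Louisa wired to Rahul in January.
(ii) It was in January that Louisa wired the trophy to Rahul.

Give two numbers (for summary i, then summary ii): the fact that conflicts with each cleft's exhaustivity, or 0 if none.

0, 0

Summary (i) focuses "the trophy" (the thing); background Louisa as agent and Rahul as recipient and in January as setting. No fact matches that background with a different thing, so 0.
Summary (ii) focuses "in January" (the setting); background Louisa as agent and the trophy as thing and Rahul as recipient. No fact matches that background with a different setting, so 0.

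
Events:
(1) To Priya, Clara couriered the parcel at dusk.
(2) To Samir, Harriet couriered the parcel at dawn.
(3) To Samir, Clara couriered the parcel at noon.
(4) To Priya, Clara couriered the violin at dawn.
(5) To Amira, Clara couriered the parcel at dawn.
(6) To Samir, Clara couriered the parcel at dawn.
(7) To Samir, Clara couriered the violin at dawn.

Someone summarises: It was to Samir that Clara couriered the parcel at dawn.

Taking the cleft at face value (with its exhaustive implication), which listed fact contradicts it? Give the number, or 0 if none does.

The cleft puts "Samir" in focus and presupposes the open proposition with agent = Clara, thing = the parcel, setting = at dawn.
Exhaustivity: Samir is the only recipient satisfying that background.
But fact (5) also has agent = Clara, thing = the parcel, setting = at dawn, with recipient = Amira — so the exhaustive reading fails.

5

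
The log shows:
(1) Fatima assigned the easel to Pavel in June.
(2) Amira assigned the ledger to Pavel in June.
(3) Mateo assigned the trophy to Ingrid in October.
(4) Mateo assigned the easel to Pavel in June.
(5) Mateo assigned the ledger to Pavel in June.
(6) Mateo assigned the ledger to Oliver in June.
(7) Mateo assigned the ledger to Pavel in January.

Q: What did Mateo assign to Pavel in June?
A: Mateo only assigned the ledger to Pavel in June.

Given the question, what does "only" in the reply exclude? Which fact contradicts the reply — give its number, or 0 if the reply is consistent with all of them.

Answering "What did ...?" puts focus on the thing — here, "the ledger".
"Only" then excludes alternative things while the background — same agent, recipient, setting (Mateo / Pavel / in June) — is held fixed.
Fact (4) shares the background with a different thing (the easel) — counterexample.
(Fact (7) would refute a reading with focus on the setting — but that is not what the question asks.)

4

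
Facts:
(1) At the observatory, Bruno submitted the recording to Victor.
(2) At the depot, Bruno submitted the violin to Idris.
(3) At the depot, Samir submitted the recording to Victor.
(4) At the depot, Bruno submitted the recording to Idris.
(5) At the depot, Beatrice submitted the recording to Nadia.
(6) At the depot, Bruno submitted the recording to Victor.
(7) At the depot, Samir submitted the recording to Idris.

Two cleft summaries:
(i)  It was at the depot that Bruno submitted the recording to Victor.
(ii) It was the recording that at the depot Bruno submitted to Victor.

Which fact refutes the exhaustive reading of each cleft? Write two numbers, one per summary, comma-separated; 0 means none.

1, 0

Summary (i) focuses "at the depot" (the setting); background same agent, thing, recipient (Bruno / the recording / Victor). Fact (1) matches that background with setting = at the observatory — refutes (i).
Summary (ii) focuses "the recording" (the thing); background same agent, recipient, setting (Bruno / Victor / at the depot). No fact matches that background with a different thing, so 0.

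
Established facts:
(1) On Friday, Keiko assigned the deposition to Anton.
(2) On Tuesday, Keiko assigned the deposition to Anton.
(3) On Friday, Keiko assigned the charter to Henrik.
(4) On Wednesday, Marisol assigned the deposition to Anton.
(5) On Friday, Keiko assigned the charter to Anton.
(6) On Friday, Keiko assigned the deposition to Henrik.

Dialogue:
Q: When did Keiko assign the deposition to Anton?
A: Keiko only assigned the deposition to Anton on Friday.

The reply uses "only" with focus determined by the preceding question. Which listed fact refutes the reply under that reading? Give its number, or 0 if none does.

The question "When did ...?" targets the setting, so in the reply the focus falls on "on Friday".
"Only" then excludes alternative settings while the background — agent = Keiko, thing = the deposition, recipient = Anton — is held fixed.
Fact (2) keeps agent = Keiko, thing = the deposition, recipient = Anton but has setting = on Tuesday; that refutes the reply.
(Fact (6) would refute a reading with focus on the recipient — but that is not what the question asks.)

2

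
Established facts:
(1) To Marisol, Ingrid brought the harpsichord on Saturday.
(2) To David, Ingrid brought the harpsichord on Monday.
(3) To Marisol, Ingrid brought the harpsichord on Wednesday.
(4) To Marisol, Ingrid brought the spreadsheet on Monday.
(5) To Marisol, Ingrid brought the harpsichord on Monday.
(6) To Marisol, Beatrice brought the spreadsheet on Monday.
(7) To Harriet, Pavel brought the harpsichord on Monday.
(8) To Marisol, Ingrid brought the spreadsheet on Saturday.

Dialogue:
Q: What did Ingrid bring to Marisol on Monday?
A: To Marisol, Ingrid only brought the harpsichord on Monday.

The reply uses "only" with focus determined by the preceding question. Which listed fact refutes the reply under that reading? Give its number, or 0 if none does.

The question "What did ...?" targets the thing, so in the reply the focus falls on "the harpsichord".
"Only" then excludes alternative things while the background — Ingrid as agent and Marisol as recipient and on Monday as setting — is held fixed.
Fact (4) shares the background with a different thing (the spreadsheet) — counterexample.
(Fact (1) would refute a reading with focus on the setting — but that is not what the question asks.)

4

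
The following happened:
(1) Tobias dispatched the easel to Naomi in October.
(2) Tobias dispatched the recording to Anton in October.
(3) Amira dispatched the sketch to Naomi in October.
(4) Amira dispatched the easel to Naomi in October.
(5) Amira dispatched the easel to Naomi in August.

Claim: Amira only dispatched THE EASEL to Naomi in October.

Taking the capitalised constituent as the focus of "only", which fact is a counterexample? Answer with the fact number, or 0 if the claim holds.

3

The capitals mark "the easel" as focus. So "only" rules out other things, with the rest (Amira as agent and Naomi as recipient and in October as setting) as background.
Fact (3) matches on Amira as agent and Naomi as recipient and in October as setting, but has thing = the sketch instead. That refutes the claim.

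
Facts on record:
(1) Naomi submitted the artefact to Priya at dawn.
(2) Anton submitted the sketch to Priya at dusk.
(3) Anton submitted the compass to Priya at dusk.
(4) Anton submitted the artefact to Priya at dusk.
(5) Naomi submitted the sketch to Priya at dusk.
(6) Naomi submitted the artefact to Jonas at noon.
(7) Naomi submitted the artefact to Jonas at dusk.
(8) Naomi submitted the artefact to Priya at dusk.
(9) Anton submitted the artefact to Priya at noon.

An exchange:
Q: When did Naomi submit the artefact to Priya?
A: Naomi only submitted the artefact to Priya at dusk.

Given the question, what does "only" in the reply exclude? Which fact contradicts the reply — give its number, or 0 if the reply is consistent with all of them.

The question "When did ...?" targets the setting, so in the reply the focus falls on "at dusk".
"Only" then excludes alternative settings while the background — agent = Naomi, thing = the artefact, recipient = Priya — is held fixed.
Fact (1) keeps agent = Naomi, thing = the artefact, recipient = Priya but has setting = at dawn; that refutes the reply.
(Fact (7) would refute a reading with focus on the recipient — but that is not what the question asks.)

1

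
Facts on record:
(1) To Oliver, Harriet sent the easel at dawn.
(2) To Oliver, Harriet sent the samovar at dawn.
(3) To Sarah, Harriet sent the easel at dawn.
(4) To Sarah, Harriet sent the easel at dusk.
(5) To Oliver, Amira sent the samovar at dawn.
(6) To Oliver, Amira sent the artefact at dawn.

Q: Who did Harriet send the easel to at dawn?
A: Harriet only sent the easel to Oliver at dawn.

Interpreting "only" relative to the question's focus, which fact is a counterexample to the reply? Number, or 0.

3

Answering "Who did ... to ...?" puts focus on the recipient — here, "Oliver".
So "only" ranges over recipients; the rest (Harriet as agent and the easel as thing and at dawn as setting) is presupposed.
Fact (3) shares the background with a different recipient (Sarah) — counterexample.
(Fact (2) would refute a reading with focus on the thing — but that is not what the question asks.)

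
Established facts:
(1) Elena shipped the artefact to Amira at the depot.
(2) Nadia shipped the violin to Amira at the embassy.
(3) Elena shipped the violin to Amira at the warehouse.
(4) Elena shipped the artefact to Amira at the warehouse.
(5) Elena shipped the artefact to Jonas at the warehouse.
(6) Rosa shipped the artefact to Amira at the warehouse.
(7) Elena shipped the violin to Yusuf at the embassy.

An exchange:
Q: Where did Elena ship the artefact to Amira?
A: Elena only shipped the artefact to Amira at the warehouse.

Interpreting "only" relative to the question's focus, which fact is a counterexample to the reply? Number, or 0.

The question "Where did ...?" targets the setting, so in the reply the focus falls on "at the warehouse".
So "only" ranges over settings; the rest (Elena as agent and the artefact as thing and Amira as recipient) is presupposed.
Fact (1) keeps Elena as agent and the artefact as thing and Amira as recipient but has setting = at the depot; that refutes the reply.
(Fact (5) would refute a reading with focus on the recipient — but that is not what the question asks.)

1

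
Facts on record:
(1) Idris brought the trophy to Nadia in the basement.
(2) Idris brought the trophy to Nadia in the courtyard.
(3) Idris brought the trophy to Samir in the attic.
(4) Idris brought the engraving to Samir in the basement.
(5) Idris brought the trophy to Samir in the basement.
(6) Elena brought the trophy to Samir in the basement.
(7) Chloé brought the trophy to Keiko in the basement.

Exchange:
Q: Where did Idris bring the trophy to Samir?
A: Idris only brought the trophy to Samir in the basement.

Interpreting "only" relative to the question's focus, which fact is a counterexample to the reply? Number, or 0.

Answering "Where did ...?" puts focus on the setting — here, "in the basement".
"Only" then excludes alternative settings while the background — Idris as agent and the trophy as thing and Samir as recipient — is held fixed.
Fact (3) keeps Idris as agent and the trophy as thing and Samir as recipient but has setting = in the attic; that refutes the reply.
(Fact (1) would refute a reading with focus on the recipient — but that is not what the question asks.)

3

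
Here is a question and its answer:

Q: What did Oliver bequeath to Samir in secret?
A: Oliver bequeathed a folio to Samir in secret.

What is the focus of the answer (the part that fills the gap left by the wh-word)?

a folio

The wh-word "what" asks about the direct object.
In the answer, "Oliver", "to Samir" and "in secret" are given — repeated from the question.
The constituent filling the direct object gap is "a folio"; that is the focus and would carry nuclear stress.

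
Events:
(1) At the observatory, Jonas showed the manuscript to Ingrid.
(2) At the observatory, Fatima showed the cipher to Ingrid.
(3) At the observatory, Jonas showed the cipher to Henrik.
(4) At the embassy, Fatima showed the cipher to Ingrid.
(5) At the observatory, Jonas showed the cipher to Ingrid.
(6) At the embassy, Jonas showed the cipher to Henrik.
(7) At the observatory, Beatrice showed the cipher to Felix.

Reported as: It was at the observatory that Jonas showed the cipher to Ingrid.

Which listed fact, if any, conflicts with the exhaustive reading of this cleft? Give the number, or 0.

Focus of the cleft: "at the observatory" (the setting). Presupposed background: Jonas as agent and the cipher as thing and Ingrid as recipient.
The exhaustive reading says no other setting fits that background.
No listed fact matches the background with a different setting. Exhaustivity holds.

0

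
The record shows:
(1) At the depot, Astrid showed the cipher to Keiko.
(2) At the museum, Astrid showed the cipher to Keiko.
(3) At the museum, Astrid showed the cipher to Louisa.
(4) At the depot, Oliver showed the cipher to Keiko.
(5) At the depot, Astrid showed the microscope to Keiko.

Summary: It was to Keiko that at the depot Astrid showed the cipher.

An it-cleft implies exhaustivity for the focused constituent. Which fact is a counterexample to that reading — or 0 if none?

0

Focus of the cleft: "Keiko" (the recipient). Presupposed background: Astrid as agent and the cipher as thing and at the depot as setting.
The exhaustive reading says no other recipient fits that background.
Every other fact differs from the presupposition on some backgrounded slot, so none challenges the exhaustivity.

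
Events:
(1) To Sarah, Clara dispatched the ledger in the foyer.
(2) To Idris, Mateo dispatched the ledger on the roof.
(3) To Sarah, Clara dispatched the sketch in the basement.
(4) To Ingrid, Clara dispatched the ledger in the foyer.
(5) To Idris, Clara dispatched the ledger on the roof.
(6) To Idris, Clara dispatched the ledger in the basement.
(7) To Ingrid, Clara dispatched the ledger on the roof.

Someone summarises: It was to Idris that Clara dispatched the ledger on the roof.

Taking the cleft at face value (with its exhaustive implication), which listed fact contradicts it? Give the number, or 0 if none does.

7

Focus of the cleft: "Idris" (the recipient). Presupposed background: agent = Clara, thing = the ledger, setting = on the roof.
Exhaustivity: Idris is the only recipient satisfying that background.
Fact (7) shares the background but with recipient = Ingrid; exhaustivity is violated.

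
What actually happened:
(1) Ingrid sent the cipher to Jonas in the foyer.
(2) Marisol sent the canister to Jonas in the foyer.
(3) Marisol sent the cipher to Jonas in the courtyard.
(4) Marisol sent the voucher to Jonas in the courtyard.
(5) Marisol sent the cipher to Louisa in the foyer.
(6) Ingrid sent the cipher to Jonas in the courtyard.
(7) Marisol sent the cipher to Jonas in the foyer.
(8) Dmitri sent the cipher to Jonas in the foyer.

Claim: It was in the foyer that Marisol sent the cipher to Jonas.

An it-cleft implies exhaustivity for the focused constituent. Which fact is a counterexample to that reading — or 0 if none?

The cleft puts "in the foyer" in focus and presupposes the open proposition with same agent, thing, recipient (Marisol / the cipher / Jonas).
Exhaustivity: in the foyer is the only setting satisfying that background.
Fact (3) shares the background but with setting = in the courtyard; exhaustivity is violated.

3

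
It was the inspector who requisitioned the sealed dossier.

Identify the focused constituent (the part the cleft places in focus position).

In an it-cleft "It was X that/who ...", the clefted constituent X is the focus; the that/who-clause expresses the presupposed open proposition.
Here the focus is "the inspector". The backgrounded (presupposed) material includes "the sealed dossier".

the inspector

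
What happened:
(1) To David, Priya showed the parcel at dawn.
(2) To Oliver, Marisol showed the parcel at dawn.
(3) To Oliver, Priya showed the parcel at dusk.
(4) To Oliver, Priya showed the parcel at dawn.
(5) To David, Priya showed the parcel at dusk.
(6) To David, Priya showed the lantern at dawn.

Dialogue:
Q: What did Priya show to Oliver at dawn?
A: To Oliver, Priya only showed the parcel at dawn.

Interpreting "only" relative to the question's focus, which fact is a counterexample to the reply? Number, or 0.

Answering "What did ...?" puts focus on the thing — here, "the parcel".
So "only" ranges over things; the rest (same agent, recipient, setting (Priya / Oliver / at dawn)) is presupposed.
No listed fact shares that background with another thing. Nothing contradicts the reply.
(Fact (3) would refute a reading with focus on the setting — but that is not what the question asks.)

0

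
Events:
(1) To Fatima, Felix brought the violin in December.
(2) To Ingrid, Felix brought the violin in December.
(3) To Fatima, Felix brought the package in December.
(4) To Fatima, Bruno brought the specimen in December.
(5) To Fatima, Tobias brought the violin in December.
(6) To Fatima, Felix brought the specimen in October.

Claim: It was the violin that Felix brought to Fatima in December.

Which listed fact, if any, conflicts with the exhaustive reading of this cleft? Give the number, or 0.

3

The cleft puts "the violin" in focus and presupposes the open proposition with agent = Felix, recipient = Fatima, setting = in December.
Exhaustivity: the violin is the only thing satisfying that background.
Fact (3) shares the background but with thing = the package; exhaustivity is violated.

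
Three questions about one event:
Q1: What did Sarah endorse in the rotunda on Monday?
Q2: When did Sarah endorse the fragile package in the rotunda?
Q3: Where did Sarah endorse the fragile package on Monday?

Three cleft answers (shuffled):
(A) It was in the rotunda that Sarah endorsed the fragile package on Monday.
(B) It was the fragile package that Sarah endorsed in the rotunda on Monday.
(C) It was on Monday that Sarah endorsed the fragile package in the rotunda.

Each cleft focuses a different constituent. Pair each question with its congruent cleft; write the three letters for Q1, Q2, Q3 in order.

BCA

Q1 asks about the direct object; cleft (B) focuses "the fragile package", which is the direct object — so Q1 → B.
Q2 asks about the time; cleft (C) focuses "on Monday", which is the time — so Q2 → C.
Q3 asks about the location; cleft (A) focuses "in the rotunda", which is the location — so Q3 → A.
Mapping: Q1→B, Q2→C, Q3→A.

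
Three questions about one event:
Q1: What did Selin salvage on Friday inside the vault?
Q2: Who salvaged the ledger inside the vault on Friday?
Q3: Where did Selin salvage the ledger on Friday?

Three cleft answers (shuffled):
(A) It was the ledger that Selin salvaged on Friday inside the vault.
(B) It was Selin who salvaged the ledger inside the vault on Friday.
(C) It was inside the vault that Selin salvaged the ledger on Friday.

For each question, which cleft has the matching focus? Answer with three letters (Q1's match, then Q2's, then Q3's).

ABC

Q1 asks about the direct object; cleft (A) focuses "the ledger", which is the direct object — so Q1 → A.
Q2 asks about the subject (agent); cleft (B) focuses "Selin", which is the subject (agent) — so Q2 → B.
Q3 asks about the location; cleft (C) focuses "inside the vault", which is the location — so Q3 → C.
Mapping: Q1→A, Q2→B, Q3→C.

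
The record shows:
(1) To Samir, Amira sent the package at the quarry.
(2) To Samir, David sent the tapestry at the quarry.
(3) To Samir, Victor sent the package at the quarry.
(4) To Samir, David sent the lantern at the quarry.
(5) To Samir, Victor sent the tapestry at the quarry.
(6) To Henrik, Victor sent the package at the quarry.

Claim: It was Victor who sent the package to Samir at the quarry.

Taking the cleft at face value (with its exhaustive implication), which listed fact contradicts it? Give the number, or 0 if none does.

1

Focus of the cleft: "Victor" (the agent). Presupposed background: same thing, recipient, setting (the package / Samir / at the quarry).
Exhaustivity: Victor is the only agent satisfying that background.
Fact (1) shares the background but with agent = Amira; exhaustivity is violated.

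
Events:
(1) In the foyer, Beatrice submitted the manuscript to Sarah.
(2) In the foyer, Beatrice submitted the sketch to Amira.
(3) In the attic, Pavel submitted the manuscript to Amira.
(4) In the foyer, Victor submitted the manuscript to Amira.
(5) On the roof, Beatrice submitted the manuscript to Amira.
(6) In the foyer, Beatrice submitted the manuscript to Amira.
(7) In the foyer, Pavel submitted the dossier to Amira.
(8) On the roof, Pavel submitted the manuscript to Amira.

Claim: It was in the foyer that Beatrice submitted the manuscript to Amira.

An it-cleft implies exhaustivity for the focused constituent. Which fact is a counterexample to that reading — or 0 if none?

5

Focus of the cleft: "in the foyer" (the setting). Presupposed background: Beatrice as agent and the manuscript as thing and Amira as recipient.
Exhaustivity: in the foyer is the only setting satisfying that background.
Fact (5) shares the background but with setting = on the roof; exhaustivity is violated.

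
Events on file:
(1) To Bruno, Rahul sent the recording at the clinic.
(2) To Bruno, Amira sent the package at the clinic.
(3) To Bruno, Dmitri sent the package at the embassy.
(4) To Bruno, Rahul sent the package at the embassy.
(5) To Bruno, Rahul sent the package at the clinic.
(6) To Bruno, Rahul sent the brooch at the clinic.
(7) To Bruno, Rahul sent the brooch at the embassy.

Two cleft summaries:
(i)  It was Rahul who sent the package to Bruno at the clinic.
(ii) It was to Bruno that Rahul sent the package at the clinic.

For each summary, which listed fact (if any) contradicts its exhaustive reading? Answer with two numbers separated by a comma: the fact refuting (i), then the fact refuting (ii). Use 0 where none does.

2, 0

(i): focus "Rahul". Looking for thing = the package, recipient = Bruno, setting = at the clinic with some other agent — fact (2) has Amira there. Refuted.
(ii): focus "Bruno". No fact shares agent = Rahul, thing = the package, setting = at the clinic with a different recipient. 0.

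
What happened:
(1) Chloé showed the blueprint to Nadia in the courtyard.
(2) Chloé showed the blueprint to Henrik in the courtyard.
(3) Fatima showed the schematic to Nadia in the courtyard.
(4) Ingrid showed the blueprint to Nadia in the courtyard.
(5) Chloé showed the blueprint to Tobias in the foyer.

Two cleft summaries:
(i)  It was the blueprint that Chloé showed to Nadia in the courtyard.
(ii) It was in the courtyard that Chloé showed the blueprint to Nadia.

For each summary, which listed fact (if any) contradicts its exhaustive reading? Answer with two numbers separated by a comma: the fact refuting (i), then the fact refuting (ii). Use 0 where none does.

0, 0

Summary (i) focuses "the blueprint" (the thing); background agent = Chloé, recipient = Nadia, setting = in the courtyard. No fact matches that background with a different thing, so 0.
Summary (ii) focuses "in the courtyard" (the setting); background agent = Chloé, thing = the blueprint, recipient = Nadia. No fact matches that background with a different setting, so 0.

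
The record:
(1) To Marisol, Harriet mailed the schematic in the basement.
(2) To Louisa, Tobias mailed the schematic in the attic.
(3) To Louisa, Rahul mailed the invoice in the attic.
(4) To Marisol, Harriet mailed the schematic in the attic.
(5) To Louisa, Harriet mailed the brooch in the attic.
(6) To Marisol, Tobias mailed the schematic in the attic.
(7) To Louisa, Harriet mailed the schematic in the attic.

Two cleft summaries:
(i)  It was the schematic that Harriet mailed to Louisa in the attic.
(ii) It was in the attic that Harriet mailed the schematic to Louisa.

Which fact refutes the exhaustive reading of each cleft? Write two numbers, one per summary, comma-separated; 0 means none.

Summary (i) focuses "the schematic" (the thing); background agent = Harriet, recipient = Louisa, setting = in the attic. Fact (5) matches that background with thing = the brooch — refutes (i).
Summary (ii) focuses "in the attic" (the setting); background agent = Harriet, thing = the schematic, recipient = Louisa. No fact matches that background with a different setting, so 0.

5, 0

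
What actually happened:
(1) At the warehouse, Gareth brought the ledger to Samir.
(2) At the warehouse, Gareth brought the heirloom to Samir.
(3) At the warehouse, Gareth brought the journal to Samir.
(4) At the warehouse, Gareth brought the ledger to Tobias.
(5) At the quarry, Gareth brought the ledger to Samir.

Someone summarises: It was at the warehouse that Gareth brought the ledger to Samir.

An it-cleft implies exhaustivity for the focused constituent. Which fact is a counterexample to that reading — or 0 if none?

The cleft puts "at the warehouse" in focus and presupposes the open proposition with same agent, thing, recipient (Gareth / the ledger / Samir).
Exhaustivity: at the warehouse is the only setting satisfying that background.
But fact (5) also has same agent, thing, recipient (Gareth / the ledger / Samir), with setting = at the quarry — so the exhaustive reading fails.

5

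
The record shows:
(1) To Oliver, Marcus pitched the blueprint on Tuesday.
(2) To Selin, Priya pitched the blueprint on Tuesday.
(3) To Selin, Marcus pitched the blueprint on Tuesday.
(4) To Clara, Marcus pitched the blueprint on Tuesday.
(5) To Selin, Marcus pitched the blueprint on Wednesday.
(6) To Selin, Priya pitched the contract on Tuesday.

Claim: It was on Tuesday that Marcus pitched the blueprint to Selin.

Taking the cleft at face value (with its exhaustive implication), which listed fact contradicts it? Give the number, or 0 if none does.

5

Focus of the cleft: "on Tuesday" (the setting). Presupposed background: Marcus as agent and the blueprint as thing and Selin as recipient.
The exhaustive reading says no other setting fits that background.
Fact (5) shares the background but with setting = on Wednesday; exhaustivity is violated.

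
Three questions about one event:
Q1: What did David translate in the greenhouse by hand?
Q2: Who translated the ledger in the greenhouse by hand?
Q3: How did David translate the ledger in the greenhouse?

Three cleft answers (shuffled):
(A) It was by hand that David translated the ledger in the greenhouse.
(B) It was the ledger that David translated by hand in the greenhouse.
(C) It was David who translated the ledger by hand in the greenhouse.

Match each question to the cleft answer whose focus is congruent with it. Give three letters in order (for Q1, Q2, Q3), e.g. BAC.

BCA

Q1 asks about the direct object; cleft (B) focuses "the ledger", which is the direct object — so Q1 → B.
Q2 asks about the subject (agent); cleft (C) focuses "David", which is the subject (agent) — so Q2 → C.
Q3 asks about the manner; cleft (A) focuses "by hand", which is the manner — so Q3 → A.
Mapping: Q1→B, Q2→C, Q3→A.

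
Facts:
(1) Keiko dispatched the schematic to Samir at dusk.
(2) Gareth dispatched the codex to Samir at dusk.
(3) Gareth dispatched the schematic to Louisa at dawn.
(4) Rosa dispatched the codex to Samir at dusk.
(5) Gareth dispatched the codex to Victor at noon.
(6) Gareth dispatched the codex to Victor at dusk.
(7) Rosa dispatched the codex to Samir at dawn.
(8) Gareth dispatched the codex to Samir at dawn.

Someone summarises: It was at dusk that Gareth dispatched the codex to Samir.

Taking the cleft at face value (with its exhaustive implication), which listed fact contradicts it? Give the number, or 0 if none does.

8

Focus of the cleft: "at dusk" (the setting). Presupposed background: agent = Gareth, thing = the codex, recipient = Samir.
The exhaustive reading says no other setting fits that background.
But fact (8) also has agent = Gareth, thing = the codex, recipient = Samir, with setting = at dawn — so the exhaustive reading fails.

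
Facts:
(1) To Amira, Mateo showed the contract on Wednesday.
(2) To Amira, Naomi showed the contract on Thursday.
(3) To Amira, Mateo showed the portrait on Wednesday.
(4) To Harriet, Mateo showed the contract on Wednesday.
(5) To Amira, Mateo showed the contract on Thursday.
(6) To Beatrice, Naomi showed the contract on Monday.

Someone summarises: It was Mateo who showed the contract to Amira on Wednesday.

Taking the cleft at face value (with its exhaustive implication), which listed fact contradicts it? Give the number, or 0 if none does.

0

The cleft puts "Mateo" in focus and presupposes the open proposition with the contract as thing and Amira as recipient and on Wednesday as setting.
The exhaustive reading says no other agent fits that background.
No listed fact matches the background with a different agent. Exhaustivity holds.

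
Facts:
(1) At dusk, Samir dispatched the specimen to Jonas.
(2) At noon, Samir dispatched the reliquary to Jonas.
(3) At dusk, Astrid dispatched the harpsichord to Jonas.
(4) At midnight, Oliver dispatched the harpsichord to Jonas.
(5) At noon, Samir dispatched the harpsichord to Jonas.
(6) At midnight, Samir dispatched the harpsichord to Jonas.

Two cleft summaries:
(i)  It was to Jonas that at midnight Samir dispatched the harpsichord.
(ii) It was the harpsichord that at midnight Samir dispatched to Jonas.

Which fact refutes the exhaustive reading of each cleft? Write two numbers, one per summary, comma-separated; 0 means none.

Summary (i) focuses "Jonas" (the recipient); background same agent, thing, setting (Samir / the harpsichord / at midnight). No fact matches that background with a different recipient, so 0.
Summary (ii) focuses "the harpsichord" (the thing); background same agent, recipient, setting (Samir / Jonas / at midnight). No fact matches that background with a different thing, so 0.

0, 0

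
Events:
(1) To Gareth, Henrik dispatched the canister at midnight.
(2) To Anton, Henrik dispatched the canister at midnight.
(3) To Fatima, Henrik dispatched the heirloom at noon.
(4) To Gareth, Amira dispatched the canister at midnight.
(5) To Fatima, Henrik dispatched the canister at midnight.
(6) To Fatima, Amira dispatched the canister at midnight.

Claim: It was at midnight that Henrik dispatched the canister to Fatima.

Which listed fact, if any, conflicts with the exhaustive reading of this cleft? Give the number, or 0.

The cleft puts "at midnight" in focus and presupposes the open proposition with Henrik as agent and the canister as thing and Fatima as recipient.
The exhaustive reading says no other setting fits that background.
No listed fact matches the background with a different setting. Exhaustivity holds.

0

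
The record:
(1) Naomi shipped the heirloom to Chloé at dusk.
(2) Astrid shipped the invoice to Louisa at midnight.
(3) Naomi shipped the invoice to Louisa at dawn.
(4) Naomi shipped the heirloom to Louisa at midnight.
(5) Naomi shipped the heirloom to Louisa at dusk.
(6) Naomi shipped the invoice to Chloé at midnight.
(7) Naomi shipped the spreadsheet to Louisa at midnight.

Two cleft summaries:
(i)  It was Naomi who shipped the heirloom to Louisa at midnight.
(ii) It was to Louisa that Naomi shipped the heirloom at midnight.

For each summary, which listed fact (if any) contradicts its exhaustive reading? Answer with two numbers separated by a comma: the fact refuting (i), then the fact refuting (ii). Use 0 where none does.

(i): focus "Naomi". No fact shares thing = the heirloom, recipient = Louisa, setting = at midnight with a different agent. 0.
(ii): focus "Louisa". No fact shares agent = Naomi, thing = the heirloom, setting = at midnight with a different recipient. 0.

0, 0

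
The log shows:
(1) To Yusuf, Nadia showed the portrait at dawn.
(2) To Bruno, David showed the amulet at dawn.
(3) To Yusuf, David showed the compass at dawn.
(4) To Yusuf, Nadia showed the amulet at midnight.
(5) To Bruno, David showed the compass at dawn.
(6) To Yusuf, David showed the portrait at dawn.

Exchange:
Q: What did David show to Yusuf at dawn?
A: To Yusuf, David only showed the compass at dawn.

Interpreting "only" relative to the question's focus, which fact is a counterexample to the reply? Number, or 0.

Answering "What did ...?" puts focus on the thing — here, "the compass".
So "only" ranges over things; the rest (agent = David, recipient = Yusuf, setting = at dawn) is presupposed.
Fact (6) keeps agent = David, recipient = Yusuf, setting = at dawn but has thing = the portrait; that refutes the reply.
(Fact (5) would refute a reading with focus on the recipient — but that is not what the question asks.)

6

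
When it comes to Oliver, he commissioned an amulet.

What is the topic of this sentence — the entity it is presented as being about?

Oliver

The construction explicitly marks "Oliver" as what the sentence is about — the topic.
The remainder of the clause is the comment (what is said about the topic).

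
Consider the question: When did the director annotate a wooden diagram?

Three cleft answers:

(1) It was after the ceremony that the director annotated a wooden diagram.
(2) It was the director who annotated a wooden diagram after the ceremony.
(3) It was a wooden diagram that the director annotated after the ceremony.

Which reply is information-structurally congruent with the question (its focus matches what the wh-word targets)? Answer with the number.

The question word "when" targets the time.
Option (1) clefts "after the ceremony" — that matches what the question asks about.
Option (2) clefts "the director" — the subject (agent), not what was asked.
Option (3) clefts "a wooden diagram" — the direct object, not what was asked.
So the congruent reply is (1).

1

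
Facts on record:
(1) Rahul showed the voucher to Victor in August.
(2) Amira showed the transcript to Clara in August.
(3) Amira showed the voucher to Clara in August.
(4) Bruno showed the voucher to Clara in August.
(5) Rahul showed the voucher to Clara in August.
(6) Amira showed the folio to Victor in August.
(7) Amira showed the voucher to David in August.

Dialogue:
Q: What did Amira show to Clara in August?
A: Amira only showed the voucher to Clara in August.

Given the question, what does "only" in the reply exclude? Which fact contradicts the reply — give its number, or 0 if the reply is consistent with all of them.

2

The question "What did ...?" targets the thing, so in the reply the focus falls on "the voucher".
"Only" then excludes alternative things while the background — Amira as agent and Clara as recipient and in August as setting — is held fixed.
Fact (2) keeps Amira as agent and Clara as recipient and in August as setting but has thing = the transcript; that refutes the reply.
(Fact (7) would refute a reading with focus on the recipient — but that is not what the question asks.)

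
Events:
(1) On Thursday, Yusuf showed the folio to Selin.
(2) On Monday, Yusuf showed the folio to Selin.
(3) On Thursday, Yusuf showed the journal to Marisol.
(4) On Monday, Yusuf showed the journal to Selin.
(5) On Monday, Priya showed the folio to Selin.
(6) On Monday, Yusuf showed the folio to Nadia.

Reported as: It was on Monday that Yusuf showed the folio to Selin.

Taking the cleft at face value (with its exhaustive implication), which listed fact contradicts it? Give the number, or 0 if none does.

The cleft puts "on Monday" in focus and presupposes the open proposition with Yusuf as agent and the folio as thing and Selin as recipient.
The exhaustive reading says no other setting fits that background.
But fact (1) also has Yusuf as agent and the folio as thing and Selin as recipient, with setting = on Thursday — so the exhaustive reading fails.

1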